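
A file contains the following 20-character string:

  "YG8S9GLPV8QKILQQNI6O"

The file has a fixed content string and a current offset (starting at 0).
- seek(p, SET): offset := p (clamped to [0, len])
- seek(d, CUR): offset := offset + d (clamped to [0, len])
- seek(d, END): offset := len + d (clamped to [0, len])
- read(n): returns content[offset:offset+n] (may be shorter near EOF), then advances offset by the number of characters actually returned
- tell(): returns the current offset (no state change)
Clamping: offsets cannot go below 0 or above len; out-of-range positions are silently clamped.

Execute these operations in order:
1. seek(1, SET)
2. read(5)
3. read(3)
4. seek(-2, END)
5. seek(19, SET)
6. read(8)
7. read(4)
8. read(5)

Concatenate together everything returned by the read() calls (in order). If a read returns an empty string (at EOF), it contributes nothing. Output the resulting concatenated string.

After 1 (seek(1, SET)): offset=1
After 2 (read(5)): returned 'G8S9G', offset=6
After 3 (read(3)): returned 'LPV', offset=9
After 4 (seek(-2, END)): offset=18
After 5 (seek(19, SET)): offset=19
After 6 (read(8)): returned 'O', offset=20
After 7 (read(4)): returned '', offset=20
After 8 (read(5)): returned '', offset=20

Answer: G8S9GLPVO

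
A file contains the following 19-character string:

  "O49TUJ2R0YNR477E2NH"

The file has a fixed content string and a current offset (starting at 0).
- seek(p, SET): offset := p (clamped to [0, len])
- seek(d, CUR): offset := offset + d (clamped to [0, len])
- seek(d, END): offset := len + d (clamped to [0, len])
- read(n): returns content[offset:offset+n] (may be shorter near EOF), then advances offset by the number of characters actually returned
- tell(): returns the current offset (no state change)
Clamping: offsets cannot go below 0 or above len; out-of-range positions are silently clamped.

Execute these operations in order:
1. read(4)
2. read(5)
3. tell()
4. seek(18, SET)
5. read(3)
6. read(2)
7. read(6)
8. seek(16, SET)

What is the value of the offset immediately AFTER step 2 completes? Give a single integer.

After 1 (read(4)): returned 'O49T', offset=4
After 2 (read(5)): returned 'UJ2R0', offset=9

Answer: 9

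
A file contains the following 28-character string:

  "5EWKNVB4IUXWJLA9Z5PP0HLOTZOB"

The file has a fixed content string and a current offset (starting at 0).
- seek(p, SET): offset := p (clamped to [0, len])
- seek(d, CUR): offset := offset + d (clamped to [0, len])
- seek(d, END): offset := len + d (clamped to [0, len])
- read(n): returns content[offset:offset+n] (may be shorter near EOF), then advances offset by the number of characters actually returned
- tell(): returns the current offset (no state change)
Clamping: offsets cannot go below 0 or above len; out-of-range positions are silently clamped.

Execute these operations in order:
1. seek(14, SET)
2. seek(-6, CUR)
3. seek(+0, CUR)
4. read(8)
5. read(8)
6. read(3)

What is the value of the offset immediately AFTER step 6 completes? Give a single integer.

After 1 (seek(14, SET)): offset=14
After 2 (seek(-6, CUR)): offset=8
After 3 (seek(+0, CUR)): offset=8
After 4 (read(8)): returned 'IUXWJLA9', offset=16
After 5 (read(8)): returned 'Z5PP0HLO', offset=24
After 6 (read(3)): returned 'TZO', offset=27

Answer: 27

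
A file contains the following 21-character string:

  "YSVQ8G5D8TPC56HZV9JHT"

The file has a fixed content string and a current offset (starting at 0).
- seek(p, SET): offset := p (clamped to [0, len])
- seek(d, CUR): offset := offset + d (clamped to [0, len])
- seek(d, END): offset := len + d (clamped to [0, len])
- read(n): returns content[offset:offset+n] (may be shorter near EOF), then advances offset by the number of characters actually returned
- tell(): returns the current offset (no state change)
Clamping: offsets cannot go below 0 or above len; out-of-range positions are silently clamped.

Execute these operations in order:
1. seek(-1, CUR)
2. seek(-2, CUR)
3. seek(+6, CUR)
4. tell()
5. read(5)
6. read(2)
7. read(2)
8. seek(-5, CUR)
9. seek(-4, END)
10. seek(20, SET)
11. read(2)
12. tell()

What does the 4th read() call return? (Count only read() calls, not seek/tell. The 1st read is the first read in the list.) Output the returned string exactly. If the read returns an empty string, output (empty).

Answer: T

Derivation:
After 1 (seek(-1, CUR)): offset=0
After 2 (seek(-2, CUR)): offset=0
After 3 (seek(+6, CUR)): offset=6
After 4 (tell()): offset=6
After 5 (read(5)): returned '5D8TP', offset=11
After 6 (read(2)): returned 'C5', offset=13
After 7 (read(2)): returned '6H', offset=15
After 8 (seek(-5, CUR)): offset=10
After 9 (seek(-4, END)): offset=17
After 10 (seek(20, SET)): offset=20
After 11 (read(2)): returned 'T', offset=21
After 12 (tell()): offset=21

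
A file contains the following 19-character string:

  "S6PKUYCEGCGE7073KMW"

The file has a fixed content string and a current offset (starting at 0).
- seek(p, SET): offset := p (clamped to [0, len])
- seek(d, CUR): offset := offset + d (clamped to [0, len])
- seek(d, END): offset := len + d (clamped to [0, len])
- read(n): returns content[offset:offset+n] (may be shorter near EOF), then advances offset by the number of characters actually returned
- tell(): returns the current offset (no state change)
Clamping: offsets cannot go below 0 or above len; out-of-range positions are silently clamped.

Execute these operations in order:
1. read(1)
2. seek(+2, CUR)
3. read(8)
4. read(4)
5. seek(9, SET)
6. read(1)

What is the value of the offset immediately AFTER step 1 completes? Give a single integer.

Answer: 1

Derivation:
After 1 (read(1)): returned 'S', offset=1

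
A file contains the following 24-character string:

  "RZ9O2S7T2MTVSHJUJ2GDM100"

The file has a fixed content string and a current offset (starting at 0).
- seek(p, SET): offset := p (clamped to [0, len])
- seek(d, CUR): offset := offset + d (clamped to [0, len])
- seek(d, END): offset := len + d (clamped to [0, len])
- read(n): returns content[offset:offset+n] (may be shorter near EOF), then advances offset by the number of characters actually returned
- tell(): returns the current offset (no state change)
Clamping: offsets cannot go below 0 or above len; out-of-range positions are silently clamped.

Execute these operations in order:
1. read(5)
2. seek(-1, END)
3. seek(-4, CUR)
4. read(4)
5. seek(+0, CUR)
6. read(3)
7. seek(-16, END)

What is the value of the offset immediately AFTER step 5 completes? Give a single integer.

After 1 (read(5)): returned 'RZ9O2', offset=5
After 2 (seek(-1, END)): offset=23
After 3 (seek(-4, CUR)): offset=19
After 4 (read(4)): returned 'DM10', offset=23
After 5 (seek(+0, CUR)): offset=23

Answer: 23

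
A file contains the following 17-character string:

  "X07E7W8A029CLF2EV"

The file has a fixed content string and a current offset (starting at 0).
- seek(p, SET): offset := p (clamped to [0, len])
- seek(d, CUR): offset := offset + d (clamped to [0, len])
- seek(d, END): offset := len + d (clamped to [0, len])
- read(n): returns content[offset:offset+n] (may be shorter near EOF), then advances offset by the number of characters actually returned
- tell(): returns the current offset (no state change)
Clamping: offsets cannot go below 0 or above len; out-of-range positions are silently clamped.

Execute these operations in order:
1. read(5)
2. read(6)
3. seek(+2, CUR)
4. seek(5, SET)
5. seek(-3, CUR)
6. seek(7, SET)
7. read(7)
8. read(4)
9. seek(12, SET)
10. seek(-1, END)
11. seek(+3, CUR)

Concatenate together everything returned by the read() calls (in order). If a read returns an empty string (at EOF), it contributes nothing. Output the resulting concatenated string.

Answer: X07E7W8A029A029CLF2EV

Derivation:
After 1 (read(5)): returned 'X07E7', offset=5
After 2 (read(6)): returned 'W8A029', offset=11
After 3 (seek(+2, CUR)): offset=13
After 4 (seek(5, SET)): offset=5
After 5 (seek(-3, CUR)): offset=2
After 6 (seek(7, SET)): offset=7
After 7 (read(7)): returned 'A029CLF', offset=14
After 8 (read(4)): returned '2EV', offset=17
After 9 (seek(12, SET)): offset=12
After 10 (seek(-1, END)): offset=16
After 11 (seek(+3, CUR)): offset=17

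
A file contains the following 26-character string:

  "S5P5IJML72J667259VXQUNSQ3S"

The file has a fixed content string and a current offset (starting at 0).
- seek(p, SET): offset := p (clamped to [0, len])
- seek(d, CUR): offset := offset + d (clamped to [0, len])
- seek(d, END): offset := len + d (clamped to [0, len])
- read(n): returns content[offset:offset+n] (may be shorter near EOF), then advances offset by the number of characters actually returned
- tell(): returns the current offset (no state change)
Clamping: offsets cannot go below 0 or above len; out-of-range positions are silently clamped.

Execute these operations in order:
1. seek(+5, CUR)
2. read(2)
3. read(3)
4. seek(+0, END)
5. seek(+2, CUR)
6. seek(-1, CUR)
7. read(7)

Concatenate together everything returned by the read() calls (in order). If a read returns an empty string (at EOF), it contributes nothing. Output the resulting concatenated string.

Answer: JML72S

Derivation:
After 1 (seek(+5, CUR)): offset=5
After 2 (read(2)): returned 'JM', offset=7
After 3 (read(3)): returned 'L72', offset=10
After 4 (seek(+0, END)): offset=26
After 5 (seek(+2, CUR)): offset=26
After 6 (seek(-1, CUR)): offset=25
After 7 (read(7)): returned 'S', offset=26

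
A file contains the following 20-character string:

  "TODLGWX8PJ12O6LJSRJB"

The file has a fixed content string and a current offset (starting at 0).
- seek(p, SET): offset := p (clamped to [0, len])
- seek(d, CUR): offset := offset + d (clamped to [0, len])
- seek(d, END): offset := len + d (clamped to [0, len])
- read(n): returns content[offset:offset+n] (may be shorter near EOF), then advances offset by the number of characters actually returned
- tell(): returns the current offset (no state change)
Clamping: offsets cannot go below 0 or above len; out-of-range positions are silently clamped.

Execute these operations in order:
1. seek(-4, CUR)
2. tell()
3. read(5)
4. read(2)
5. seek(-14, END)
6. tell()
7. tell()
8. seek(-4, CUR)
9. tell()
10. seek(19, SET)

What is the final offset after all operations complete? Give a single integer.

After 1 (seek(-4, CUR)): offset=0
After 2 (tell()): offset=0
After 3 (read(5)): returned 'TODLG', offset=5
After 4 (read(2)): returned 'WX', offset=7
After 5 (seek(-14, END)): offset=6
After 6 (tell()): offset=6
After 7 (tell()): offset=6
After 8 (seek(-4, CUR)): offset=2
After 9 (tell()): offset=2
After 10 (seek(19, SET)): offset=19

Answer: 19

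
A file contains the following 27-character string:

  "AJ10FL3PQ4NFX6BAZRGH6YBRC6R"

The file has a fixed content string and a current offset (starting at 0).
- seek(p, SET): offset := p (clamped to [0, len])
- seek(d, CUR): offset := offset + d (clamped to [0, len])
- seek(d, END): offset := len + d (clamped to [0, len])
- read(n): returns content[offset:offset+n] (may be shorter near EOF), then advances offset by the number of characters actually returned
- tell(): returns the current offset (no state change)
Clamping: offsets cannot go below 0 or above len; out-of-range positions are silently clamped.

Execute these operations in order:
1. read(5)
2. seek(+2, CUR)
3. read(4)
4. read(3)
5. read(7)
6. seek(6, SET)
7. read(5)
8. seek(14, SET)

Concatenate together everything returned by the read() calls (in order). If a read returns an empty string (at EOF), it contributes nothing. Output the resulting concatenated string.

Answer: AJ10FPQ4NFX6BAZRGH63PQ4N

Derivation:
After 1 (read(5)): returned 'AJ10F', offset=5
After 2 (seek(+2, CUR)): offset=7
After 3 (read(4)): returned 'PQ4N', offset=11
After 4 (read(3)): returned 'FX6', offset=14
After 5 (read(7)): returned 'BAZRGH6', offset=21
After 6 (seek(6, SET)): offset=6
After 7 (read(5)): returned '3PQ4N', offset=11
After 8 (seek(14, SET)): offset=14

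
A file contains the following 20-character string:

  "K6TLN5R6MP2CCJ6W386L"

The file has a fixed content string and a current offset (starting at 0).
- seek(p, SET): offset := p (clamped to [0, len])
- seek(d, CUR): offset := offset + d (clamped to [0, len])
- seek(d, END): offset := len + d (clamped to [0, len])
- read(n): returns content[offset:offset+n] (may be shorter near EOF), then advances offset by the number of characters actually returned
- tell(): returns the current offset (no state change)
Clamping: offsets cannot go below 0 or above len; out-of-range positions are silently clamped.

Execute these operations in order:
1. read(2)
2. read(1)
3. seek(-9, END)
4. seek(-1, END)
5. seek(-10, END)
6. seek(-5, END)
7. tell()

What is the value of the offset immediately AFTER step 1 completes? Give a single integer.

After 1 (read(2)): returned 'K6', offset=2

Answer: 2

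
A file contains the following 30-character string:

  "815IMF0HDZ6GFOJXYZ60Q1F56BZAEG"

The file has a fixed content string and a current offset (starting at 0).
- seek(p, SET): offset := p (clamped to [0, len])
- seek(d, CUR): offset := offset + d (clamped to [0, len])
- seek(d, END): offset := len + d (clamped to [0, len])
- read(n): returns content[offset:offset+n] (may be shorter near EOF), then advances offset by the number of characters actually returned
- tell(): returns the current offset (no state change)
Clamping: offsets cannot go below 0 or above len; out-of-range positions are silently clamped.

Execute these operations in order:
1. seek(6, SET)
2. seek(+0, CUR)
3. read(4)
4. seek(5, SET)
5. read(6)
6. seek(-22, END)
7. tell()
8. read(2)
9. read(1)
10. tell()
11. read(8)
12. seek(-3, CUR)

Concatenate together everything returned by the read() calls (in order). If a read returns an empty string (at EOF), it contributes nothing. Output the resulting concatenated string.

Answer: 0HDZF0HDZ6DZ6GFOJXYZ6

Derivation:
After 1 (seek(6, SET)): offset=6
After 2 (seek(+0, CUR)): offset=6
After 3 (read(4)): returned '0HDZ', offset=10
After 4 (seek(5, SET)): offset=5
After 5 (read(6)): returned 'F0HDZ6', offset=11
After 6 (seek(-22, END)): offset=8
After 7 (tell()): offset=8
After 8 (read(2)): returned 'DZ', offset=10
After 9 (read(1)): returned '6', offset=11
After 10 (tell()): offset=11
After 11 (read(8)): returned 'GFOJXYZ6', offset=19
After 12 (seek(-3, CUR)): offset=16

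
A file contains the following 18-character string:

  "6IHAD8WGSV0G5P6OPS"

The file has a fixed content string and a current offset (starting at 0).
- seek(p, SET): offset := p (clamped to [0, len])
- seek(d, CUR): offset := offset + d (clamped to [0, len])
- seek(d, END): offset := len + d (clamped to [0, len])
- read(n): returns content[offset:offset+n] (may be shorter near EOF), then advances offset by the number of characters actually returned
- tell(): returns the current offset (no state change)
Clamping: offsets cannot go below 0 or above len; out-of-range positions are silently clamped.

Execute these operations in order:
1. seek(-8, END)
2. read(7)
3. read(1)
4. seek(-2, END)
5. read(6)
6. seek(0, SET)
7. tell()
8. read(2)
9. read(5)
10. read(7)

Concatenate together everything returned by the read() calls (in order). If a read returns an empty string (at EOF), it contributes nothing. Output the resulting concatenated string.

Answer: 0G5P6OPSPS6IHAD8WGSV0G5P

Derivation:
After 1 (seek(-8, END)): offset=10
After 2 (read(7)): returned '0G5P6OP', offset=17
After 3 (read(1)): returned 'S', offset=18
After 4 (seek(-2, END)): offset=16
After 5 (read(6)): returned 'PS', offset=18
After 6 (seek(0, SET)): offset=0
After 7 (tell()): offset=0
After 8 (read(2)): returned '6I', offset=2
After 9 (read(5)): returned 'HAD8W', offset=7
After 10 (read(7)): returned 'GSV0G5P', offset=14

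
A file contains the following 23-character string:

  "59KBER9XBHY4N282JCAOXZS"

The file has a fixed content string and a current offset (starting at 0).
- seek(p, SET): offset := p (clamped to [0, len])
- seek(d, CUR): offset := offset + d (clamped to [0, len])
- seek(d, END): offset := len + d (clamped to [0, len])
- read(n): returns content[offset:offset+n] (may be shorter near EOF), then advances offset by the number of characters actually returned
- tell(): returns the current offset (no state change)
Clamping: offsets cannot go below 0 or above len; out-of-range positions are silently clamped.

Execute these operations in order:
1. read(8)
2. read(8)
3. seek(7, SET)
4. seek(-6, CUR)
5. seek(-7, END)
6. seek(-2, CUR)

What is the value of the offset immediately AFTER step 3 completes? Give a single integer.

After 1 (read(8)): returned '59KBER9X', offset=8
After 2 (read(8)): returned 'BHY4N282', offset=16
After 3 (seek(7, SET)): offset=7

Answer: 7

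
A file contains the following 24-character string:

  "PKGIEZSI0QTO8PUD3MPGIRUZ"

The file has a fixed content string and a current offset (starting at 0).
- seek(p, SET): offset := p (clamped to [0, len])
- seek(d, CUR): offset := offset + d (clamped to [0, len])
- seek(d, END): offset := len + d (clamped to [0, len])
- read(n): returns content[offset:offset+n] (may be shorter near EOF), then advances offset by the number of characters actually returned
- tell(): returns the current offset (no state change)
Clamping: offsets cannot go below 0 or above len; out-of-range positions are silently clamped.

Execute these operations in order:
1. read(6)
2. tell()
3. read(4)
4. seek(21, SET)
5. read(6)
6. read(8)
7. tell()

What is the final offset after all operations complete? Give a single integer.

After 1 (read(6)): returned 'PKGIEZ', offset=6
After 2 (tell()): offset=6
After 3 (read(4)): returned 'SI0Q', offset=10
After 4 (seek(21, SET)): offset=21
After 5 (read(6)): returned 'RUZ', offset=24
After 6 (read(8)): returned '', offset=24
After 7 (tell()): offset=24

Answer: 24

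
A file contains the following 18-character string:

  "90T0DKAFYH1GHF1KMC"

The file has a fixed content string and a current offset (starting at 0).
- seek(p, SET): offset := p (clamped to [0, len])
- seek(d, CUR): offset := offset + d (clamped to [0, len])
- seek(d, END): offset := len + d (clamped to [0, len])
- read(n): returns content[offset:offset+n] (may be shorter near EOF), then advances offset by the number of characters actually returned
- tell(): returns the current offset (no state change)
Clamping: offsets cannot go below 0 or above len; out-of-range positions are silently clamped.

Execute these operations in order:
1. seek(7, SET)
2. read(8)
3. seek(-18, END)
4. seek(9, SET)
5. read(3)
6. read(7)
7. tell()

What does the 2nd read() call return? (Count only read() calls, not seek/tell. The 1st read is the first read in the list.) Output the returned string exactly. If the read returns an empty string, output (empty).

After 1 (seek(7, SET)): offset=7
After 2 (read(8)): returned 'FYH1GHF1', offset=15
After 3 (seek(-18, END)): offset=0
After 4 (seek(9, SET)): offset=9
After 5 (read(3)): returned 'H1G', offset=12
After 6 (read(7)): returned 'HF1KMC', offset=18
After 7 (tell()): offset=18

Answer: H1G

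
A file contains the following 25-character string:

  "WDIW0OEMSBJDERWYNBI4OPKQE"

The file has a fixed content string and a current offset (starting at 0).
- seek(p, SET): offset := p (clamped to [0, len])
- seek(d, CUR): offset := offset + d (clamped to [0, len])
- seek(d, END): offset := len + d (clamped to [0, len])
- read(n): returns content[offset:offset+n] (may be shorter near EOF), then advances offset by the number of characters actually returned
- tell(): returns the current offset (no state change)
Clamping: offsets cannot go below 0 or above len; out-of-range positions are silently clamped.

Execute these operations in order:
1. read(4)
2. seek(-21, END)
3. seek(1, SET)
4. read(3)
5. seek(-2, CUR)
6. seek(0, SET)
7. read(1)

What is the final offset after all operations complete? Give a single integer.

After 1 (read(4)): returned 'WDIW', offset=4
After 2 (seek(-21, END)): offset=4
After 3 (seek(1, SET)): offset=1
After 4 (read(3)): returned 'DIW', offset=4
After 5 (seek(-2, CUR)): offset=2
After 6 (seek(0, SET)): offset=0
After 7 (read(1)): returned 'W', offset=1

Answer: 1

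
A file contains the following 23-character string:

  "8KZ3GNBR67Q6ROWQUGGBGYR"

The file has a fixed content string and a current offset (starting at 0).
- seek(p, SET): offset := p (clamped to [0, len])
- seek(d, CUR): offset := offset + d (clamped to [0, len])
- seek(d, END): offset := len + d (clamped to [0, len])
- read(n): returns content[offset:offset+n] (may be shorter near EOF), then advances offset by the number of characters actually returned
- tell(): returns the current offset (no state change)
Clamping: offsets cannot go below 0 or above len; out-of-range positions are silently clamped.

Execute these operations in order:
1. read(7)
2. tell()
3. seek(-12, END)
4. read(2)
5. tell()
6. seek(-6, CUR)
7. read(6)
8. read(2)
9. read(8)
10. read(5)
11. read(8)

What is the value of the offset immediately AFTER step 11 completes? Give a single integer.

Answer: 23

Derivation:
After 1 (read(7)): returned '8KZ3GNB', offset=7
After 2 (tell()): offset=7
After 3 (seek(-12, END)): offset=11
After 4 (read(2)): returned '6R', offset=13
After 5 (tell()): offset=13
After 6 (seek(-6, CUR)): offset=7
After 7 (read(6)): returned 'R67Q6R', offset=13
After 8 (read(2)): returned 'OW', offset=15
After 9 (read(8)): returned 'QUGGBGYR', offset=23
After 10 (read(5)): returned '', offset=23
After 11 (read(8)): returned '', offset=23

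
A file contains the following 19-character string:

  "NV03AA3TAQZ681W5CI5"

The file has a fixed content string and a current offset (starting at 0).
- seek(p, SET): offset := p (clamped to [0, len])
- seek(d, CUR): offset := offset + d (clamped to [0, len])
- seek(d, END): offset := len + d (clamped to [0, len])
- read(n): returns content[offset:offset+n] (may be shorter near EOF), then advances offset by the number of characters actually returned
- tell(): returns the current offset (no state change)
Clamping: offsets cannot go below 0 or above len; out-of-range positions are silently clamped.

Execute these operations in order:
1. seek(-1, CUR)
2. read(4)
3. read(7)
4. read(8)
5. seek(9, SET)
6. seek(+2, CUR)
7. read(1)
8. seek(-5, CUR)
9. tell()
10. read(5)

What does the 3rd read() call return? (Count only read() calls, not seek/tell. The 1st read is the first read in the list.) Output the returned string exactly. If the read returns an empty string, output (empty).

After 1 (seek(-1, CUR)): offset=0
After 2 (read(4)): returned 'NV03', offset=4
After 3 (read(7)): returned 'AA3TAQZ', offset=11
After 4 (read(8)): returned '681W5CI5', offset=19
After 5 (seek(9, SET)): offset=9
After 6 (seek(+2, CUR)): offset=11
After 7 (read(1)): returned '6', offset=12
After 8 (seek(-5, CUR)): offset=7
After 9 (tell()): offset=7
After 10 (read(5)): returned 'TAQZ6', offset=12

Answer: 681W5CI5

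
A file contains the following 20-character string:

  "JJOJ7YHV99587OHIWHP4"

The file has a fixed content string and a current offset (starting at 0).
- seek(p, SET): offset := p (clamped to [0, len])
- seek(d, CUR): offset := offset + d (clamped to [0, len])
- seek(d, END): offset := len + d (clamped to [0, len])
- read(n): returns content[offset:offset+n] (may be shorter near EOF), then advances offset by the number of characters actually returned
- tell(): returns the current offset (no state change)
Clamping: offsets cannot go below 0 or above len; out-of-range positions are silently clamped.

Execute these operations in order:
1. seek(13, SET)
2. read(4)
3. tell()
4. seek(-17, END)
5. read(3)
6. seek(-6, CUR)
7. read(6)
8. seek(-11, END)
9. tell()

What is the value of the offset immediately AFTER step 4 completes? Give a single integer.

Answer: 3

Derivation:
After 1 (seek(13, SET)): offset=13
After 2 (read(4)): returned 'OHIW', offset=17
After 3 (tell()): offset=17
After 4 (seek(-17, END)): offset=3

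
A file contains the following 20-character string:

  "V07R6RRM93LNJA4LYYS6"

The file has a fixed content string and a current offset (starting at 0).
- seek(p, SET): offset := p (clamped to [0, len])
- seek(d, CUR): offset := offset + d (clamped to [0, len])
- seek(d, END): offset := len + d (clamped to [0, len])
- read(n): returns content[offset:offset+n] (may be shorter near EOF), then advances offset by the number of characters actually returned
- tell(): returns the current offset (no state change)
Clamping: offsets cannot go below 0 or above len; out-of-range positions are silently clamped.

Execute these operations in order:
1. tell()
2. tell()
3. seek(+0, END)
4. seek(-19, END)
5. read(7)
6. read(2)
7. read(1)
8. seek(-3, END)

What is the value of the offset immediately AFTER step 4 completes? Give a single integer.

Answer: 1

Derivation:
After 1 (tell()): offset=0
After 2 (tell()): offset=0
After 3 (seek(+0, END)): offset=20
After 4 (seek(-19, END)): offset=1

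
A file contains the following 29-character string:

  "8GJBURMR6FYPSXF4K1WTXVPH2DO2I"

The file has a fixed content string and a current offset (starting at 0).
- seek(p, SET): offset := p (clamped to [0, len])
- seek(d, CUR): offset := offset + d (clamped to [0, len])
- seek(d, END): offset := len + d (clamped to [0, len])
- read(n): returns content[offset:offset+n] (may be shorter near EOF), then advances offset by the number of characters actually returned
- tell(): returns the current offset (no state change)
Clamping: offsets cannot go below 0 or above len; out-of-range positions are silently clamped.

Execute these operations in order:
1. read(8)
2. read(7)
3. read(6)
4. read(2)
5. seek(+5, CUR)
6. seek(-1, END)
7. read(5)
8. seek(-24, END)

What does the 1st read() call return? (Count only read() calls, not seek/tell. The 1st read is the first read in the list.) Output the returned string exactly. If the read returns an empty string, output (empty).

After 1 (read(8)): returned '8GJBURMR', offset=8
After 2 (read(7)): returned '6FYPSXF', offset=15
After 3 (read(6)): returned '4K1WTX', offset=21
After 4 (read(2)): returned 'VP', offset=23
After 5 (seek(+5, CUR)): offset=28
After 6 (seek(-1, END)): offset=28
After 7 (read(5)): returned 'I', offset=29
After 8 (seek(-24, END)): offset=5

Answer: 8GJBURMR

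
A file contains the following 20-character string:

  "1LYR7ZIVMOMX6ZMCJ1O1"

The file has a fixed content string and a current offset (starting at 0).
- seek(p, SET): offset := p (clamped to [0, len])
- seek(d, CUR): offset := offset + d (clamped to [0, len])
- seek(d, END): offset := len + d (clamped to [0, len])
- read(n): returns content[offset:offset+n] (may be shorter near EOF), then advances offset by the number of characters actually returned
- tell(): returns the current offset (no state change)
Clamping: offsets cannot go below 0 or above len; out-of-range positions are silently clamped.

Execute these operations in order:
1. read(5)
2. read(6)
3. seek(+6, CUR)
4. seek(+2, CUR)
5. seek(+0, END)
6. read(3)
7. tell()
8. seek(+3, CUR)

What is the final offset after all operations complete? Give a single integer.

Answer: 20

Derivation:
After 1 (read(5)): returned '1LYR7', offset=5
After 2 (read(6)): returned 'ZIVMOM', offset=11
After 3 (seek(+6, CUR)): offset=17
After 4 (seek(+2, CUR)): offset=19
After 5 (seek(+0, END)): offset=20
After 6 (read(3)): returned '', offset=20
After 7 (tell()): offset=20
After 8 (seek(+3, CUR)): offset=20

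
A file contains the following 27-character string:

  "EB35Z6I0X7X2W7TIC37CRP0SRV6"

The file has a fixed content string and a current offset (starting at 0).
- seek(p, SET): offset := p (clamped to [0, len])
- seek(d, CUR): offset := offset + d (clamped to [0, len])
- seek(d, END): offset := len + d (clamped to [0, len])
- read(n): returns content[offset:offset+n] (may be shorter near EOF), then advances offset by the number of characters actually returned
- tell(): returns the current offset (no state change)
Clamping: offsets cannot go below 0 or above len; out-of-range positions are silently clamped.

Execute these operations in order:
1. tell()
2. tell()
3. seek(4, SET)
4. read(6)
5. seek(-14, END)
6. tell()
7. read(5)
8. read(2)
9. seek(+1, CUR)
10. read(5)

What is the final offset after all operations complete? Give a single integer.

Answer: 26

Derivation:
After 1 (tell()): offset=0
After 2 (tell()): offset=0
After 3 (seek(4, SET)): offset=4
After 4 (read(6)): returned 'Z6I0X7', offset=10
After 5 (seek(-14, END)): offset=13
After 6 (tell()): offset=13
After 7 (read(5)): returned '7TIC3', offset=18
After 8 (read(2)): returned '7C', offset=20
After 9 (seek(+1, CUR)): offset=21
After 10 (read(5)): returned 'P0SRV', offset=26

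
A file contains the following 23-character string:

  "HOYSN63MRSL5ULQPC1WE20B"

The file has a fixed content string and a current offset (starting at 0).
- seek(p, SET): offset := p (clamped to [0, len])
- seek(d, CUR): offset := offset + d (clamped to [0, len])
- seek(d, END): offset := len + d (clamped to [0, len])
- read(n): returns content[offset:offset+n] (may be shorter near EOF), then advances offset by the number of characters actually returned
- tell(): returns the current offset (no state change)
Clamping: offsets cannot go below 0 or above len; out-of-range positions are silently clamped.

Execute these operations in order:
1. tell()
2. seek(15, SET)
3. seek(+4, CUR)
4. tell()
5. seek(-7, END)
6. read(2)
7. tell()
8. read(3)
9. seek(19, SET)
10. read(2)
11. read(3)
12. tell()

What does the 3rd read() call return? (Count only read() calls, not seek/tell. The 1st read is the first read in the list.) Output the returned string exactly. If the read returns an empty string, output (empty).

Answer: E2

Derivation:
After 1 (tell()): offset=0
After 2 (seek(15, SET)): offset=15
After 3 (seek(+4, CUR)): offset=19
After 4 (tell()): offset=19
After 5 (seek(-7, END)): offset=16
After 6 (read(2)): returned 'C1', offset=18
After 7 (tell()): offset=18
After 8 (read(3)): returned 'WE2', offset=21
After 9 (seek(19, SET)): offset=19
After 10 (read(2)): returned 'E2', offset=21
After 11 (read(3)): returned '0B', offset=23
After 12 (tell()): offset=23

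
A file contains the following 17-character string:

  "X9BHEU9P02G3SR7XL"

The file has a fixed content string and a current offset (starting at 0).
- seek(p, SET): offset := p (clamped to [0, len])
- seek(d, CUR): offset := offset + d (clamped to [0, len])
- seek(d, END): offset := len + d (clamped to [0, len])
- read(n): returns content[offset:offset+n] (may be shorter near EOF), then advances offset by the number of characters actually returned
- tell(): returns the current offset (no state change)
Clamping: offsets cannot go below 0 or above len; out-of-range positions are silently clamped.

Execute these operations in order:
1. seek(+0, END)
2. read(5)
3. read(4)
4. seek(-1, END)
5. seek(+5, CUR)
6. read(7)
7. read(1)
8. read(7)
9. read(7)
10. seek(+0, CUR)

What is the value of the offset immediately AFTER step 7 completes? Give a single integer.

After 1 (seek(+0, END)): offset=17
After 2 (read(5)): returned '', offset=17
After 3 (read(4)): returned '', offset=17
After 4 (seek(-1, END)): offset=16
After 5 (seek(+5, CUR)): offset=17
After 6 (read(7)): returned '', offset=17
After 7 (read(1)): returned '', offset=17

Answer: 17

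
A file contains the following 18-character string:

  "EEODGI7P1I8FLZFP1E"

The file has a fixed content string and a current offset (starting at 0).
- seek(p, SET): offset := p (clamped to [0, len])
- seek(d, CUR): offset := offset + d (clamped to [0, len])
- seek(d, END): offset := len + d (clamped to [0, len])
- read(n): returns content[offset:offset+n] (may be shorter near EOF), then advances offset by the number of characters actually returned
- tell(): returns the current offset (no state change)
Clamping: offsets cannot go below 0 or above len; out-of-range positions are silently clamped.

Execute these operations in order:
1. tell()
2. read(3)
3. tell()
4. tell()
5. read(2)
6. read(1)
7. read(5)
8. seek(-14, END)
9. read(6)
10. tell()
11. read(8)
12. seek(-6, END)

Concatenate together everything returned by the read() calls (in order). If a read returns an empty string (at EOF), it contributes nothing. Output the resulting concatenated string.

After 1 (tell()): offset=0
After 2 (read(3)): returned 'EEO', offset=3
After 3 (tell()): offset=3
After 4 (tell()): offset=3
After 5 (read(2)): returned 'DG', offset=5
After 6 (read(1)): returned 'I', offset=6
After 7 (read(5)): returned '7P1I8', offset=11
After 8 (seek(-14, END)): offset=4
After 9 (read(6)): returned 'GI7P1I', offset=10
After 10 (tell()): offset=10
After 11 (read(8)): returned '8FLZFP1E', offset=18
After 12 (seek(-6, END)): offset=12

Answer: EEODGI7P1I8GI7P1I8FLZFP1E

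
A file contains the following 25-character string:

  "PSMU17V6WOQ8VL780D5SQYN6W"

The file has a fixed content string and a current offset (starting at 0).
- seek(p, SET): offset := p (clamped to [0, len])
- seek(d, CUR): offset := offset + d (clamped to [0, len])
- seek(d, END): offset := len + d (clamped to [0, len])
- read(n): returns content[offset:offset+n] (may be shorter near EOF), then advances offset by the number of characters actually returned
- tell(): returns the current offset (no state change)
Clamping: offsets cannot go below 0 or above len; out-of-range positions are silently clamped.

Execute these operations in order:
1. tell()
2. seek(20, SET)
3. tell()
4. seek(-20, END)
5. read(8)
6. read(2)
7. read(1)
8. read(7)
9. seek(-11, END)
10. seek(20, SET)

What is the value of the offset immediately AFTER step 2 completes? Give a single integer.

After 1 (tell()): offset=0
After 2 (seek(20, SET)): offset=20

Answer: 20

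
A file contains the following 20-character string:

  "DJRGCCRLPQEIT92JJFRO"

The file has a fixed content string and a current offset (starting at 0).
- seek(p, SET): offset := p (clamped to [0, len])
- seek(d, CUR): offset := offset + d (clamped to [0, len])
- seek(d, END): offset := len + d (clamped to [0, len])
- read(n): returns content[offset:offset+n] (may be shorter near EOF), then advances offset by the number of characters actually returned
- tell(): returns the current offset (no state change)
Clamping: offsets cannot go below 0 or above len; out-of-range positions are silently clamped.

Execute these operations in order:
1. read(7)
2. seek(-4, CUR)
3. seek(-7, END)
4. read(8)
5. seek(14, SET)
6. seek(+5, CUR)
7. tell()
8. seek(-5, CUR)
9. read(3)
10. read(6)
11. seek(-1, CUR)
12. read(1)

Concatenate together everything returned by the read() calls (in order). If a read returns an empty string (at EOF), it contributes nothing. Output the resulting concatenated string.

After 1 (read(7)): returned 'DJRGCCR', offset=7
After 2 (seek(-4, CUR)): offset=3
After 3 (seek(-7, END)): offset=13
After 4 (read(8)): returned '92JJFRO', offset=20
After 5 (seek(14, SET)): offset=14
After 6 (seek(+5, CUR)): offset=19
After 7 (tell()): offset=19
After 8 (seek(-5, CUR)): offset=14
After 9 (read(3)): returned '2JJ', offset=17
After 10 (read(6)): returned 'FRO', offset=20
After 11 (seek(-1, CUR)): offset=19
After 12 (read(1)): returned 'O', offset=20

Answer: DJRGCCR92JJFRO2JJFROO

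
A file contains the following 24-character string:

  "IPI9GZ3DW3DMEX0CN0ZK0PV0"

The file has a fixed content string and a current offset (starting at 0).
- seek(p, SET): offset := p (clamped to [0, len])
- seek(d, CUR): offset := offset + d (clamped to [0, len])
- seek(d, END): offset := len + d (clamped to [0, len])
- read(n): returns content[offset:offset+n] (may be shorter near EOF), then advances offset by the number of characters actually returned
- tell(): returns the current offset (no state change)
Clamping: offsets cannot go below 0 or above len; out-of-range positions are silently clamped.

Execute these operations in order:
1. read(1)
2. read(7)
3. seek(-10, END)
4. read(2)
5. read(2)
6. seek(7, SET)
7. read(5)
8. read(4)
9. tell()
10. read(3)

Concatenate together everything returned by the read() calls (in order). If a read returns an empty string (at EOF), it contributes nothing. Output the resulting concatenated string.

After 1 (read(1)): returned 'I', offset=1
After 2 (read(7)): returned 'PI9GZ3D', offset=8
After 3 (seek(-10, END)): offset=14
After 4 (read(2)): returned '0C', offset=16
After 5 (read(2)): returned 'N0', offset=18
After 6 (seek(7, SET)): offset=7
After 7 (read(5)): returned 'DW3DM', offset=12
After 8 (read(4)): returned 'EX0C', offset=16
After 9 (tell()): offset=16
After 10 (read(3)): returned 'N0Z', offset=19

Answer: IPI9GZ3D0CN0DW3DMEX0CN0Z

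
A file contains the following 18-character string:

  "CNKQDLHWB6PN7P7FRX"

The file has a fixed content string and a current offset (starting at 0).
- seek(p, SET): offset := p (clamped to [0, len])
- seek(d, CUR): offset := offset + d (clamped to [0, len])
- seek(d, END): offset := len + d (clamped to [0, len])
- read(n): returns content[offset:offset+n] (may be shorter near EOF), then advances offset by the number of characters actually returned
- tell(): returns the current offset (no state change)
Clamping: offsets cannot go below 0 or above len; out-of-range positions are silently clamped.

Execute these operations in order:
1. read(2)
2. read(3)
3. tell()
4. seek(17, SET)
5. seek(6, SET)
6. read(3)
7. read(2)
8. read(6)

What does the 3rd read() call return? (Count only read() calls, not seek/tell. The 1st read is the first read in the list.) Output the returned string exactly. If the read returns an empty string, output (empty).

After 1 (read(2)): returned 'CN', offset=2
After 2 (read(3)): returned 'KQD', offset=5
After 3 (tell()): offset=5
After 4 (seek(17, SET)): offset=17
After 5 (seek(6, SET)): offset=6
After 6 (read(3)): returned 'HWB', offset=9
After 7 (read(2)): returned '6P', offset=11
After 8 (read(6)): returned 'N7P7FR', offset=17

Answer: HWB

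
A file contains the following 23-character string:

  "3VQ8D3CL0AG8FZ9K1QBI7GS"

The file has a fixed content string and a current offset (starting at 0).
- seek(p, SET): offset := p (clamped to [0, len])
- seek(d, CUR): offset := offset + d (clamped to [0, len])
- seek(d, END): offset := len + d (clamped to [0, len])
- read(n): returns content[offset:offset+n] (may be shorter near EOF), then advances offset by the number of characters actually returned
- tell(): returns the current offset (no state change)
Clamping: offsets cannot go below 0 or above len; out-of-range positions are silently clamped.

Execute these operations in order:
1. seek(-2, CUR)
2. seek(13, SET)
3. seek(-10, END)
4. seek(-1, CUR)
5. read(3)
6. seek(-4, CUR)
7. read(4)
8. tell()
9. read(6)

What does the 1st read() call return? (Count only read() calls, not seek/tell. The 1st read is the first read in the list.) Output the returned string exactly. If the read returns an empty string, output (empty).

After 1 (seek(-2, CUR)): offset=0
After 2 (seek(13, SET)): offset=13
After 3 (seek(-10, END)): offset=13
After 4 (seek(-1, CUR)): offset=12
After 5 (read(3)): returned 'FZ9', offset=15
After 6 (seek(-4, CUR)): offset=11
After 7 (read(4)): returned '8FZ9', offset=15
After 8 (tell()): offset=15
After 9 (read(6)): returned 'K1QBI7', offset=21

Answer: FZ9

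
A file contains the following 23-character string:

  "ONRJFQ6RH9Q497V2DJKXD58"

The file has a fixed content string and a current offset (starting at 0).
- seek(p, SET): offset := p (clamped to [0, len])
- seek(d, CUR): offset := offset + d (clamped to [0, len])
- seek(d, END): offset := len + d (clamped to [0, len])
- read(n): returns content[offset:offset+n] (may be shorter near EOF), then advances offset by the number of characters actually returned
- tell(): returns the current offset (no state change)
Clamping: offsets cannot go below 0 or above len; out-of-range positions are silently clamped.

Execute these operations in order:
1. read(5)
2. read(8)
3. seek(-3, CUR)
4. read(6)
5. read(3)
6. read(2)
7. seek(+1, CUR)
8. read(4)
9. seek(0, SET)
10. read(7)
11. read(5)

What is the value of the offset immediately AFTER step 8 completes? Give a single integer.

Answer: 23

Derivation:
After 1 (read(5)): returned 'ONRJF', offset=5
After 2 (read(8)): returned 'Q6RH9Q49', offset=13
After 3 (seek(-3, CUR)): offset=10
After 4 (read(6)): returned 'Q497V2', offset=16
After 5 (read(3)): returned 'DJK', offset=19
After 6 (read(2)): returned 'XD', offset=21
After 7 (seek(+1, CUR)): offset=22
After 8 (read(4)): returned '8', offset=23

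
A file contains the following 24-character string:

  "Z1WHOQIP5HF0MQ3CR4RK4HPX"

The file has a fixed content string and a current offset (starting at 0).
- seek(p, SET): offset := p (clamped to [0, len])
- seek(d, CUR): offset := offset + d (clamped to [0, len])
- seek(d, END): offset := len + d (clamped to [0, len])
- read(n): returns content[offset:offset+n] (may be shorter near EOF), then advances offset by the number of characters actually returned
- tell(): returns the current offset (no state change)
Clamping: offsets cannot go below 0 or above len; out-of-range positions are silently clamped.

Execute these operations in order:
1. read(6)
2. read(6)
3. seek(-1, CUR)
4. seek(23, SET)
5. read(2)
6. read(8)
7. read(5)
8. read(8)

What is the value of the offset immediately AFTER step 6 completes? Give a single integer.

Answer: 24

Derivation:
After 1 (read(6)): returned 'Z1WHOQ', offset=6
After 2 (read(6)): returned 'IP5HF0', offset=12
After 3 (seek(-1, CUR)): offset=11
After 4 (seek(23, SET)): offset=23
After 5 (read(2)): returned 'X', offset=24
After 6 (read(8)): returned '', offset=24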